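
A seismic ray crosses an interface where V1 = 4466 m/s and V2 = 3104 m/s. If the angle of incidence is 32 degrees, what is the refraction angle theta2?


sin(theta1) = sin(32 deg) = 0.529919
sin(theta2) = V2/V1 * sin(theta1) = 3104/4466 * 0.529919 = 0.368309
theta2 = arcsin(0.368309) = 21.6114 degrees

21.6114


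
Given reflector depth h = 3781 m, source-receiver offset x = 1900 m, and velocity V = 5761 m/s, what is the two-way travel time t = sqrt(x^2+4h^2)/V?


x^2 + 4h^2 = 1900^2 + 4*3781^2 = 3610000 + 57183844 = 60793844
sqrt(60793844) = 7797.0407
t = 7797.0407 / 5761 = 1.3534 s

1.3534


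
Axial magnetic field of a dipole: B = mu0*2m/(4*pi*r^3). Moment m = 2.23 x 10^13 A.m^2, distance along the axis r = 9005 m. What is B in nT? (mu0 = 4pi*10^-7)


m = 2.23 x 10^13 = 22300000000000 A.m^2
2m = 44600000000000 A.m^2
r^3 = 9005^3 = 730215675125
B = (4pi*10^-7) * 44600000000000 / (4*pi * 730215675125) * 1e9
= 56046012.940042 / 9176160802035.24 * 1e9
= 6107.7845 nT

6107.7845


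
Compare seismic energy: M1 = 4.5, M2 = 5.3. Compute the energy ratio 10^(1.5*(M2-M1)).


M2 - M1 = 5.3 - 4.5 = 0.8
1.5 * 0.8 = 1.2
ratio = 10^1.2 = 15.85

15.85


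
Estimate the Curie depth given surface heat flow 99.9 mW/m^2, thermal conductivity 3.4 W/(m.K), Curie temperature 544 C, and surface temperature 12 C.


T_Curie - T_surf = 544 - 12 = 532 C
Convert q to W/m^2: 99.9 mW/m^2 = 0.0999 W/m^2
d = 532 * 3.4 / 0.0999 = 18106.11 m

18106.11


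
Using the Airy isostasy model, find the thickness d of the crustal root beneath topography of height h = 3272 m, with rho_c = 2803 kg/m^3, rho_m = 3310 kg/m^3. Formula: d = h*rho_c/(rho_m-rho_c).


rho_m - rho_c = 3310 - 2803 = 507
d = 3272 * 2803 / 507
= 9171416 / 507
= 18089.58 m

18089.58


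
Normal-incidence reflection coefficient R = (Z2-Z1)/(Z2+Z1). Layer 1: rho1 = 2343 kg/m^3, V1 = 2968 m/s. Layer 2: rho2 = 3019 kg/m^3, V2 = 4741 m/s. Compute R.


Z1 = 2343 * 2968 = 6954024
Z2 = 3019 * 4741 = 14313079
R = (14313079 - 6954024) / (14313079 + 6954024) = 7359055 / 21267103 = 0.346

0.346


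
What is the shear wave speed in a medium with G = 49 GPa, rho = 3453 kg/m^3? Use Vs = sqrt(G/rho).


Convert G to Pa: G = 49e9 Pa
Compute G/rho = 49e9 / 3453 = 14190558.9343
Vs = sqrt(14190558.9343) = 3767.04 m/s

3767.04


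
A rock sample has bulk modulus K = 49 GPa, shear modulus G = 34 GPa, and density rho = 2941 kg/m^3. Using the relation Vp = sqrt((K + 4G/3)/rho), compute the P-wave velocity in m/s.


First compute the effective modulus:
K + 4G/3 = 49e9 + 4*34e9/3 = 94333333333.33 Pa
Then divide by density:
94333333333.33 / 2941 = 32075257.8488 Pa/(kg/m^3)
Take the square root:
Vp = sqrt(32075257.8488) = 5663.5 m/s

5663.5


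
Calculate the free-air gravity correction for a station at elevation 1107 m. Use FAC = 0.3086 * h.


FAC = 0.3086 * h
= 0.3086 * 1107
= 341.6202 mGal

341.6202


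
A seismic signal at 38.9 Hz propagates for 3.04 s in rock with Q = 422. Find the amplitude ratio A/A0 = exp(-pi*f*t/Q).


pi*f*t/Q = pi*38.9*3.04/422 = 0.880361
A/A0 = exp(-0.880361) = 0.414633

0.414633


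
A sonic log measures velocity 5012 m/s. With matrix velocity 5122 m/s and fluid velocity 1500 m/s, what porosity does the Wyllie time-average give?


1/V - 1/Vm = 1/5012 - 1/5122 = 4.28e-06
1/Vf - 1/Vm = 1/1500 - 1/5122 = 0.00047143
phi = 4.28e-06 / 0.00047143 = 0.0091

0.0091


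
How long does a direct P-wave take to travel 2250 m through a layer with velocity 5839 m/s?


t = x / V
= 2250 / 5839
= 0.3853 s

0.3853


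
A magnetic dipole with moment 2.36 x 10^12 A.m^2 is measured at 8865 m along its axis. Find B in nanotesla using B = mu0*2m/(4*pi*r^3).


m = 2.36 x 10^12 = 2360000000000 A.m^2
2m = 4720000000000 A.m^2
r^3 = 8865^3 = 696684614625
B = (4pi*10^-7) * 4720000000000 / (4*pi * 696684614625) * 1e9
= 5931326.929978 / 8754797068699.74 * 1e9
= 677.4945 nT

677.4945


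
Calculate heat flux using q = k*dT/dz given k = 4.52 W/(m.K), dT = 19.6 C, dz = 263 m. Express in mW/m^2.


q = k * dT / dz * 1000
= 4.52 * 19.6 / 263 * 1000
= 0.336852 * 1000
= 336.8517 mW/m^2

336.8517


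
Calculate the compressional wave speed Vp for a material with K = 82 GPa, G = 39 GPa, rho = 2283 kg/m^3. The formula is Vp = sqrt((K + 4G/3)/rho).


First compute the effective modulus:
K + 4G/3 = 82e9 + 4*39e9/3 = 134000000000.0 Pa
Then divide by density:
134000000000.0 / 2283 = 58694699.9562 Pa/(kg/m^3)
Take the square root:
Vp = sqrt(58694699.9562) = 7661.25 m/s

7661.25


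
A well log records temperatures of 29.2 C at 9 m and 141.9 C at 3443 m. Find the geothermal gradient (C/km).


dT = 141.9 - 29.2 = 112.7 C
dz = 3443 - 9 = 3434 m
gradient = dT/dz * 1000 = 112.7/3434 * 1000 = 32.8189 C/km

32.8189


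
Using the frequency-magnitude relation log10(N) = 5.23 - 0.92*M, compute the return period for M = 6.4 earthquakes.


log10(N) = 5.23 - 0.92*6.4 = -0.658
N = 10^-0.658 = 0.219786
T = 1/N = 1/0.219786 = 4.5499 years

4.5499


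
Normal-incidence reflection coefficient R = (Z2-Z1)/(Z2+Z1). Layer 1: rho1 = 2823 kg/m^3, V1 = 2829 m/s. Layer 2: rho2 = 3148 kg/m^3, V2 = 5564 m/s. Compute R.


Z1 = 2823 * 2829 = 7986267
Z2 = 3148 * 5564 = 17515472
R = (17515472 - 7986267) / (17515472 + 7986267) = 9529205 / 25501739 = 0.3737

0.3737


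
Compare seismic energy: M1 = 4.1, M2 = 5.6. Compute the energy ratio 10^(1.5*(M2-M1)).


M2 - M1 = 5.6 - 4.1 = 1.5
1.5 * 1.5 = 2.25
ratio = 10^2.25 = 177.83

177.83


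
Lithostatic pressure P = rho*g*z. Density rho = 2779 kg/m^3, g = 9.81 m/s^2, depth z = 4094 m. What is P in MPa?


P = rho * g * z / 1e6
= 2779 * 9.81 * 4094 / 1e6
= 111610587.06 / 1e6
= 111.6106 MPa

111.6106


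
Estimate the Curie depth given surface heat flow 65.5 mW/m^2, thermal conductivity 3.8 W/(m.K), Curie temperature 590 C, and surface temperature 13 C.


T_Curie - T_surf = 590 - 13 = 577 C
Convert q to W/m^2: 65.5 mW/m^2 = 0.0655 W/m^2
d = 577 * 3.8 / 0.0655 = 33474.81 m

33474.81


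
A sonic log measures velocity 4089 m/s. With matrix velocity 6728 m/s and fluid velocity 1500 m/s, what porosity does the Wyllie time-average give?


1/V - 1/Vm = 1/4089 - 1/6728 = 9.593e-05
1/Vf - 1/Vm = 1/1500 - 1/6728 = 0.00051803
phi = 9.593e-05 / 0.00051803 = 0.1852

0.1852


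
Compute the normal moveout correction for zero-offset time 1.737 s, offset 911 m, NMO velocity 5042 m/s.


x/Vnmo = 911/5042 = 0.180682
(x/Vnmo)^2 = 0.032646
t0^2 = 3.017169
sqrt(3.017169 + 0.032646) = 1.746372
dt = 1.746372 - 1.737 = 0.009372

0.009372


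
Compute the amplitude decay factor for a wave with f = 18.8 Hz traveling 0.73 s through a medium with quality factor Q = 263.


pi*f*t/Q = pi*18.8*0.73/263 = 0.163936
A/A0 = exp(-0.163936) = 0.848796

0.848796


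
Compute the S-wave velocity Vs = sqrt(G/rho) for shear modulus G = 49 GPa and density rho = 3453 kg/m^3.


Convert G to Pa: G = 49e9 Pa
Compute G/rho = 49e9 / 3453 = 14190558.9343
Vs = sqrt(14190558.9343) = 3767.04 m/s

3767.04


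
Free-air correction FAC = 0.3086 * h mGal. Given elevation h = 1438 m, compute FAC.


FAC = 0.3086 * h
= 0.3086 * 1438
= 443.7668 mGal

443.7668


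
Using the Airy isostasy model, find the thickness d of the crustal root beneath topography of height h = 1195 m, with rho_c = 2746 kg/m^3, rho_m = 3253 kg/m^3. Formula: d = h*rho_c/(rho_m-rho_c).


rho_m - rho_c = 3253 - 2746 = 507
d = 1195 * 2746 / 507
= 3281470 / 507
= 6472.33 m

6472.33


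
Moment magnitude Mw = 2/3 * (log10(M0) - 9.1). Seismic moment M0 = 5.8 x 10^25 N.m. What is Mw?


log10(M0) = log10(5.8 x 10^25) = 25.7634
Mw = 2/3 * (25.7634 - 9.1)
= 2/3 * 16.6634
= 11.11

11.11


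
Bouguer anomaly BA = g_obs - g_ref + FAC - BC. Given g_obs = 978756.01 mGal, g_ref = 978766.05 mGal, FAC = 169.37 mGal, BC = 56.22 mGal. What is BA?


BA = g_obs - g_ref + FAC - BC
= 978756.01 - 978766.05 + 169.37 - 56.22
= 103.11 mGal

103.11


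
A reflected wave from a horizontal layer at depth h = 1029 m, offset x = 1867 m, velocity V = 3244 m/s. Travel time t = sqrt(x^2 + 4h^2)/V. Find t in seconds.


x^2 + 4h^2 = 1867^2 + 4*1029^2 = 3485689 + 4235364 = 7721053
sqrt(7721053) = 2778.6783
t = 2778.6783 / 3244 = 0.8566 s

0.8566


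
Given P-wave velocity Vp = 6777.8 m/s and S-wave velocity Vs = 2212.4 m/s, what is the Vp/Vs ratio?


Vp/Vs = 6777.8 / 2212.4
= 3.0636

3.0636


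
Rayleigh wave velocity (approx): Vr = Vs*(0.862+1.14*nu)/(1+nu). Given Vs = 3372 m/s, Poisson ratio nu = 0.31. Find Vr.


Numerator factor = 0.862 + 1.14*0.31 = 1.2154
Denominator = 1 + 0.31 = 1.31
Vr = 3372 * 1.2154 / 1.31 = 3128.5 m/s

3128.5


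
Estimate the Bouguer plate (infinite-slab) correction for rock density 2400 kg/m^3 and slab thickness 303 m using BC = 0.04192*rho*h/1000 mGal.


BC = 0.04192 * rho * h / 1000
= 0.04192 * 2400 * 303 / 1000
= 30.4842 mGal

30.4842


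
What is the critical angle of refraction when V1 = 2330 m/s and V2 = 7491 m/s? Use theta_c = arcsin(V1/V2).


V1/V2 = 2330/7491 = 0.31104
theta_c = arcsin(0.31104) = 18.1219 degrees

18.1219


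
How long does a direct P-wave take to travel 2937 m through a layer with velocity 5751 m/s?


t = x / V
= 2937 / 5751
= 0.5107 s

0.5107


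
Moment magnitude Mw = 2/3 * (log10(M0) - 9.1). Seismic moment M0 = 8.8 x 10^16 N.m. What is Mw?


log10(M0) = log10(8.8 x 10^16) = 16.9445
Mw = 2/3 * (16.9445 - 9.1)
= 2/3 * 7.8445
= 5.23

5.23


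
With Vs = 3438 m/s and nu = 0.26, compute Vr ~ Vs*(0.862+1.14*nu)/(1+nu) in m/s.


Numerator factor = 0.862 + 1.14*0.26 = 1.1584
Denominator = 1 + 0.26 = 1.26
Vr = 3438 * 1.1584 / 1.26 = 3160.78 m/s

3160.78


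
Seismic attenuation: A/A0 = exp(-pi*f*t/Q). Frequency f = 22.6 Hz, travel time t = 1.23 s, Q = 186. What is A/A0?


pi*f*t/Q = pi*22.6*1.23/186 = 0.469516
A/A0 = exp(-0.469516) = 0.625305

0.625305


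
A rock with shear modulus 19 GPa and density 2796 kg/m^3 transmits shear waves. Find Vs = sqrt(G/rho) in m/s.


Convert G to Pa: G = 19e9 Pa
Compute G/rho = 19e9 / 2796 = 6795422.0315
Vs = sqrt(6795422.0315) = 2606.8 m/s

2606.8


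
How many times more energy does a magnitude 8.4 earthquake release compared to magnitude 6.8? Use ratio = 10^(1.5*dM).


M2 - M1 = 8.4 - 6.8 = 1.6
1.5 * 1.6 = 2.4
ratio = 10^2.4 = 251.19

251.19


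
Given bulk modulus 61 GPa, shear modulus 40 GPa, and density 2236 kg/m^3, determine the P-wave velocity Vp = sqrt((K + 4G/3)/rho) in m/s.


First compute the effective modulus:
K + 4G/3 = 61e9 + 4*40e9/3 = 114333333333.33 Pa
Then divide by density:
114333333333.33 / 2236 = 51132975.5516 Pa/(kg/m^3)
Take the square root:
Vp = sqrt(51132975.5516) = 7150.73 m/s

7150.73


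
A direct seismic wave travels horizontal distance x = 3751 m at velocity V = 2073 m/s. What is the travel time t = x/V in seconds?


t = x / V
= 3751 / 2073
= 1.8095 s

1.8095


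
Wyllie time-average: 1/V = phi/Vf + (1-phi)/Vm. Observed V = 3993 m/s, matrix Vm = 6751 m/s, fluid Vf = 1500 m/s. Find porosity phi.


1/V - 1/Vm = 1/3993 - 1/6751 = 0.00010231
1/Vf - 1/Vm = 1/1500 - 1/6751 = 0.00051854
phi = 0.00010231 / 0.00051854 = 0.1973

0.1973


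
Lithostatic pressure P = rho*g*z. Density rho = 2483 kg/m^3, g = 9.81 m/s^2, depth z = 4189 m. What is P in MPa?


P = rho * g * z / 1e6
= 2483 * 9.81 * 4189 / 1e6
= 102036625.47 / 1e6
= 102.0366 MPa

102.0366


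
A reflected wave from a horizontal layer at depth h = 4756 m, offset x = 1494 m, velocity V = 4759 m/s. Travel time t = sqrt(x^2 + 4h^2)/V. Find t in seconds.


x^2 + 4h^2 = 1494^2 + 4*4756^2 = 2232036 + 90478144 = 92710180
sqrt(92710180) = 9628.6126
t = 9628.6126 / 4759 = 2.0232 s

2.0232


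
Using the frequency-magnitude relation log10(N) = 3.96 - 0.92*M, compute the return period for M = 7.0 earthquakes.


log10(N) = 3.96 - 0.92*7.0 = -2.48
N = 10^-2.48 = 0.003311
T = 1/N = 1/0.003311 = 301.9952 years

301.9952


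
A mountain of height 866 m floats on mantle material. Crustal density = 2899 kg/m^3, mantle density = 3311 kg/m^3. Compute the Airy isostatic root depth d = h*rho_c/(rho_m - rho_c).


rho_m - rho_c = 3311 - 2899 = 412
d = 866 * 2899 / 412
= 2510534 / 412
= 6093.53 m

6093.53


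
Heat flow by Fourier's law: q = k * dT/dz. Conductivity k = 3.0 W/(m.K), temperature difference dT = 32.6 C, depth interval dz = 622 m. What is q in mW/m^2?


q = k * dT / dz * 1000
= 3.0 * 32.6 / 622 * 1000
= 0.157235 * 1000
= 157.2347 mW/m^2

157.2347


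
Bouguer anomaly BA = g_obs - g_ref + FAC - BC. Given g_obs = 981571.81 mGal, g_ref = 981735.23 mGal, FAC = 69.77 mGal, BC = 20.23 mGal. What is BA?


BA = g_obs - g_ref + FAC - BC
= 981571.81 - 981735.23 + 69.77 - 20.23
= -113.88 mGal

-113.88


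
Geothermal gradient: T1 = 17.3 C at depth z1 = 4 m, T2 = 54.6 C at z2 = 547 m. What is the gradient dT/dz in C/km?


dT = 54.6 - 17.3 = 37.3 C
dz = 547 - 4 = 543 m
gradient = dT/dz * 1000 = 37.3/543 * 1000 = 68.6924 C/km

68.6924


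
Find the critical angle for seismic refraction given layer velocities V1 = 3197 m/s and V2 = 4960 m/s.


V1/V2 = 3197/4960 = 0.644556
theta_c = arcsin(0.644556) = 40.1324 degrees

40.1324


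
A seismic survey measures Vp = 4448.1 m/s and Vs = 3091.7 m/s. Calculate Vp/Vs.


Vp/Vs = 4448.1 / 3091.7
= 1.4387

1.4387


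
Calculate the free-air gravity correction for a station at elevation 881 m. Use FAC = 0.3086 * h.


FAC = 0.3086 * h
= 0.3086 * 881
= 271.8766 mGal

271.8766


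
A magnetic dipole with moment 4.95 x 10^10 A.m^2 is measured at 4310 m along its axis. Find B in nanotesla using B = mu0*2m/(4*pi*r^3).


m = 4.95 x 10^10 = 49500000000 A.m^2
2m = 99000000000 A.m^2
r^3 = 4310^3 = 80062991000
B = (4pi*10^-7) * 99000000000 / (4*pi * 80062991000) * 1e9
= 124407.069082 / 1006101217400.1 * 1e9
= 123.6526 nT

123.6526


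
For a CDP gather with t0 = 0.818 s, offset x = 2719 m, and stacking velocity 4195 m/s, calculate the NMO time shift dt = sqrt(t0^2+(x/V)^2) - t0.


x/Vnmo = 2719/4195 = 0.648153
(x/Vnmo)^2 = 0.420102
t0^2 = 0.669124
sqrt(0.669124 + 0.420102) = 1.04366
dt = 1.04366 - 0.818 = 0.22566

0.22566


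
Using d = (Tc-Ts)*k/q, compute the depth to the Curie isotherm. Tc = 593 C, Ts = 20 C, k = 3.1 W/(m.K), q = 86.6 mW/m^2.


T_Curie - T_surf = 593 - 20 = 573 C
Convert q to W/m^2: 86.6 mW/m^2 = 0.0866 W/m^2
d = 573 * 3.1 / 0.0866 = 20511.55 m

20511.55


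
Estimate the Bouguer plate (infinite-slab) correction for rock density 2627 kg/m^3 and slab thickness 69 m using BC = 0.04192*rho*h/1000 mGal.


BC = 0.04192 * rho * h / 1000
= 0.04192 * 2627 * 69 / 1000
= 7.5985 mGal

7.5985


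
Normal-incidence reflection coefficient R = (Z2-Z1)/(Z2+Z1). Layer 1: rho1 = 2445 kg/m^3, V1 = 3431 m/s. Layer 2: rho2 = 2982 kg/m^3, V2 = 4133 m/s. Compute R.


Z1 = 2445 * 3431 = 8388795
Z2 = 2982 * 4133 = 12324606
R = (12324606 - 8388795) / (12324606 + 8388795) = 3935811 / 20713401 = 0.19

0.19


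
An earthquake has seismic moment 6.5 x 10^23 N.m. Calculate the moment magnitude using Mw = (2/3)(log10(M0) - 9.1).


log10(M0) = log10(6.5 x 10^23) = 23.8129
Mw = 2/3 * (23.8129 - 9.1)
= 2/3 * 14.7129
= 9.81

9.81


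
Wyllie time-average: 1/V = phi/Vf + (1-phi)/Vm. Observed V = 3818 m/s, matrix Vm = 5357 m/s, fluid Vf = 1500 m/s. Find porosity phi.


1/V - 1/Vm = 1/3818 - 1/5357 = 7.525e-05
1/Vf - 1/Vm = 1/1500 - 1/5357 = 0.00048
phi = 7.525e-05 / 0.00048 = 0.1568

0.1568


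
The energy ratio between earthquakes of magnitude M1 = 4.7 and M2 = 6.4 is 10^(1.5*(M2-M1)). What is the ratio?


M2 - M1 = 6.4 - 4.7 = 1.7
1.5 * 1.7 = 2.55
ratio = 10^2.55 = 354.81

354.81


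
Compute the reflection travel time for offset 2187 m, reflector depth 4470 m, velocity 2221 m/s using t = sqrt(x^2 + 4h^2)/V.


x^2 + 4h^2 = 2187^2 + 4*4470^2 = 4782969 + 79923600 = 84706569
sqrt(84706569) = 9203.6172
t = 9203.6172 / 2221 = 4.1439 s

4.1439


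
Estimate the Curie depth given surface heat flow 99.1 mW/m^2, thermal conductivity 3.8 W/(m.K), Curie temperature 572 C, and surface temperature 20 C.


T_Curie - T_surf = 572 - 20 = 552 C
Convert q to W/m^2: 99.1 mW/m^2 = 0.0991 W/m^2
d = 552 * 3.8 / 0.0991 = 21166.5 m

21166.5


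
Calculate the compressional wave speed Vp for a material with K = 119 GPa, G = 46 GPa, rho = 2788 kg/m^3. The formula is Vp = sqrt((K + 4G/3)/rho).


First compute the effective modulus:
K + 4G/3 = 119e9 + 4*46e9/3 = 180333333333.33 Pa
Then divide by density:
180333333333.33 / 2788 = 64681970.3491 Pa/(kg/m^3)
Take the square root:
Vp = sqrt(64681970.3491) = 8042.51 m/s

8042.51


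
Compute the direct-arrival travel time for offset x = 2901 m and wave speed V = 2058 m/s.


t = x / V
= 2901 / 2058
= 1.4096 s

1.4096


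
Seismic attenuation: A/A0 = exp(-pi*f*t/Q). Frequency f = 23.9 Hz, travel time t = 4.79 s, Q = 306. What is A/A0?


pi*f*t/Q = pi*23.9*4.79/306 = 1.175336
A/A0 = exp(-1.175336) = 0.308715

0.308715


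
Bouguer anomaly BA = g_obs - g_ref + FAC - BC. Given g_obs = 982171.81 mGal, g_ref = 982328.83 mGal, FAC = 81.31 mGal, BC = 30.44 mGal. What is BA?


BA = g_obs - g_ref + FAC - BC
= 982171.81 - 982328.83 + 81.31 - 30.44
= -106.15 mGal

-106.15


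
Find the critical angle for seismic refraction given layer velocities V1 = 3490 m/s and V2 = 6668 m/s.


V1/V2 = 3490/6668 = 0.523395
theta_c = arcsin(0.523395) = 31.5603 degrees

31.5603


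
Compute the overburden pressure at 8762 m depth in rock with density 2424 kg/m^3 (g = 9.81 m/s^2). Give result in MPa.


P = rho * g * z / 1e6
= 2424 * 9.81 * 8762 / 1e6
= 208355453.28 / 1e6
= 208.3555 MPa

208.3555


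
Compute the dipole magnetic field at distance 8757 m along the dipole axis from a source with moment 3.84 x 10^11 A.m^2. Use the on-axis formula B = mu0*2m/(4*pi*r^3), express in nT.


m = 3.84 x 10^11 = 384000000000 A.m^2
2m = 768000000000 A.m^2
r^3 = 8757^3 = 671530974093
B = (4pi*10^-7) * 768000000000 / (4*pi * 671530974093) * 1e9
= 965097.263183 / 8438707099474.27 * 1e9
= 114.3655 nT

114.3655


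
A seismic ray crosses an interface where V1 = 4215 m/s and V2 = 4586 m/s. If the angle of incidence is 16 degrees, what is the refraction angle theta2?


sin(theta1) = sin(16 deg) = 0.275637
sin(theta2) = V2/V1 * sin(theta1) = 4586/4215 * 0.275637 = 0.299899
theta2 = arcsin(0.299899) = 17.4515 degrees

17.4515


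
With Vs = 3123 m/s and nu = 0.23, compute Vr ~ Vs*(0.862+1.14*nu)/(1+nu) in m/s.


Numerator factor = 0.862 + 1.14*0.23 = 1.1242
Denominator = 1 + 0.23 = 1.23
Vr = 3123 * 1.1242 / 1.23 = 2854.37 m/s

2854.37


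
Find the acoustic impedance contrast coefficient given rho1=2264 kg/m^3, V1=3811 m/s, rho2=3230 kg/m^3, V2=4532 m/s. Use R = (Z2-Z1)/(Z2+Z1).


Z1 = 2264 * 3811 = 8628104
Z2 = 3230 * 4532 = 14638360
R = (14638360 - 8628104) / (14638360 + 8628104) = 6010256 / 23266464 = 0.2583

0.2583


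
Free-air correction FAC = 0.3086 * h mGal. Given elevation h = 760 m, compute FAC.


FAC = 0.3086 * h
= 0.3086 * 760
= 234.536 mGal

234.536


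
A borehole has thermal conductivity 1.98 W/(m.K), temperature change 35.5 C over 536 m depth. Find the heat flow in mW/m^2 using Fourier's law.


q = k * dT / dz * 1000
= 1.98 * 35.5 / 536 * 1000
= 0.131138 * 1000
= 131.1381 mW/m^2

131.1381


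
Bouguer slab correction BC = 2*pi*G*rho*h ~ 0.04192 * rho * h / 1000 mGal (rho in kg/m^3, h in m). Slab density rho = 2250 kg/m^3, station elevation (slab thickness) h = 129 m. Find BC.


BC = 0.04192 * rho * h / 1000
= 0.04192 * 2250 * 129 / 1000
= 12.1673 mGal

12.1673


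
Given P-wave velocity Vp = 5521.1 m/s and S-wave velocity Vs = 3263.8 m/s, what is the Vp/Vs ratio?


Vp/Vs = 5521.1 / 3263.8
= 1.6916

1.6916


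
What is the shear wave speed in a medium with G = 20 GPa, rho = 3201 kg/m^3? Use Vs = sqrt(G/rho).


Convert G to Pa: G = 20e9 Pa
Compute G/rho = 20e9 / 3201 = 6248047.4852
Vs = sqrt(6248047.4852) = 2499.61 m/s

2499.61


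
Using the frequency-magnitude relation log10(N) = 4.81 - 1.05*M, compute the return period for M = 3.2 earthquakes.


log10(N) = 4.81 - 1.05*3.2 = 1.45
N = 10^1.45 = 28.183829
T = 1/N = 1/28.183829 = 0.0355 years

0.0355


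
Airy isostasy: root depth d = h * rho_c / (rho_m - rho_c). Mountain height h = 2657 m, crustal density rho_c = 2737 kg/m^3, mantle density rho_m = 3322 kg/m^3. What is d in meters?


rho_m - rho_c = 3322 - 2737 = 585
d = 2657 * 2737 / 585
= 7272209 / 585
= 12431.13 m

12431.13


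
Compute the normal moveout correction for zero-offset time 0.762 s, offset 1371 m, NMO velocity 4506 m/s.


x/Vnmo = 1371/4506 = 0.304261
(x/Vnmo)^2 = 0.092575
t0^2 = 0.580644
sqrt(0.580644 + 0.092575) = 0.820499
dt = 0.820499 - 0.762 = 0.058499

0.058499


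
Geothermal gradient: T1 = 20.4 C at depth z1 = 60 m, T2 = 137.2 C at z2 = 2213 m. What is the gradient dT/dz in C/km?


dT = 137.2 - 20.4 = 116.8 C
dz = 2213 - 60 = 2153 m
gradient = dT/dz * 1000 = 116.8/2153 * 1000 = 54.2499 C/km

54.2499


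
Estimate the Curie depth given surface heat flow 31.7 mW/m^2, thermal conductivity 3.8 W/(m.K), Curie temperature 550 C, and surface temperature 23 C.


T_Curie - T_surf = 550 - 23 = 527 C
Convert q to W/m^2: 31.7 mW/m^2 = 0.0317 W/m^2
d = 527 * 3.8 / 0.0317 = 63173.5 m

63173.5


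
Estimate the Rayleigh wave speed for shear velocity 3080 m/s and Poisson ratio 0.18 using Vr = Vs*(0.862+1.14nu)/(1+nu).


Numerator factor = 0.862 + 1.14*0.18 = 1.0672
Denominator = 1 + 0.18 = 1.18
Vr = 3080 * 1.0672 / 1.18 = 2785.57 m/s

2785.57


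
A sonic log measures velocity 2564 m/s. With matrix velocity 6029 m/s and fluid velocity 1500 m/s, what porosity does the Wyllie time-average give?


1/V - 1/Vm = 1/2564 - 1/6029 = 0.00022415
1/Vf - 1/Vm = 1/1500 - 1/6029 = 0.0005008
phi = 0.00022415 / 0.0005008 = 0.4476

0.4476


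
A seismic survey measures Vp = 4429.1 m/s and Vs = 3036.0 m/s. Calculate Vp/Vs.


Vp/Vs = 4429.1 / 3036.0
= 1.4589

1.4589


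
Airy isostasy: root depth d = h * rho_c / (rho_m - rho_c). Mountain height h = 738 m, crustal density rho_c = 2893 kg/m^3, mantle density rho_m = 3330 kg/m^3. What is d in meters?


rho_m - rho_c = 3330 - 2893 = 437
d = 738 * 2893 / 437
= 2135034 / 437
= 4885.66 m

4885.66


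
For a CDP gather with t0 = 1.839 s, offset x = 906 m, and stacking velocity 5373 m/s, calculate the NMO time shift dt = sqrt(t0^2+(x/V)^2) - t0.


x/Vnmo = 906/5373 = 0.168621
(x/Vnmo)^2 = 0.028433
t0^2 = 3.381921
sqrt(3.381921 + 0.028433) = 1.846714
dt = 1.846714 - 1.839 = 0.007714

0.007714


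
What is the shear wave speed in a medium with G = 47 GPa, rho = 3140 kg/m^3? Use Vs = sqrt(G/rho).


Convert G to Pa: G = 47e9 Pa
Compute G/rho = 47e9 / 3140 = 14968152.8662
Vs = sqrt(14968152.8662) = 3868.87 m/s

3868.87


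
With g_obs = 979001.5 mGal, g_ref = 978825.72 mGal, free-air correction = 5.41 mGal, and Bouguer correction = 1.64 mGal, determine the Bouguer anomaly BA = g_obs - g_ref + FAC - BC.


BA = g_obs - g_ref + FAC - BC
= 979001.5 - 978825.72 + 5.41 - 1.64
= 179.55 mGal

179.55


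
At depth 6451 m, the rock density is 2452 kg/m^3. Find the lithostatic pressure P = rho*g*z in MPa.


P = rho * g * z / 1e6
= 2452 * 9.81 * 6451 / 1e6
= 155173128.12 / 1e6
= 155.1731 MPa

155.1731


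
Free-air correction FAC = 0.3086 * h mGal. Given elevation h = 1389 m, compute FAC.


FAC = 0.3086 * h
= 0.3086 * 1389
= 428.6454 mGal

428.6454


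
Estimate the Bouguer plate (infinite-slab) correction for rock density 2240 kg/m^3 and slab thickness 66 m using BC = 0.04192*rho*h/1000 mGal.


BC = 0.04192 * rho * h / 1000
= 0.04192 * 2240 * 66 / 1000
= 6.1975 mGal

6.1975


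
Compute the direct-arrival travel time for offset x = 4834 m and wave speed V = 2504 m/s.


t = x / V
= 4834 / 2504
= 1.9305 s

1.9305


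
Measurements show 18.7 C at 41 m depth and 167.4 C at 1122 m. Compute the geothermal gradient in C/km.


dT = 167.4 - 18.7 = 148.7 C
dz = 1122 - 41 = 1081 m
gradient = dT/dz * 1000 = 148.7/1081 * 1000 = 137.5578 C/km

137.5578


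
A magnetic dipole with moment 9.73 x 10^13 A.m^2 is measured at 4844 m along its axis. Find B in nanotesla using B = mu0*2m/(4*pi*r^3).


m = 9.73 x 10^13 = 97300000000000 A.m^2
2m = 194600000000000 A.m^2
r^3 = 4844^3 = 113661243584
B = (4pi*10^-7) * 194600000000000 / (4*pi * 113661243584) * 1e9
= 244541572.15543 / 1428309311365.5 * 1e9
= 171210.5146 nT

171210.5146


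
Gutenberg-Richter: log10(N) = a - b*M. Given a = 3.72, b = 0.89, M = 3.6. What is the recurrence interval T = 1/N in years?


log10(N) = 3.72 - 0.89*3.6 = 0.516
N = 10^0.516 = 3.280953
T = 1/N = 1/3.280953 = 0.3048 years

0.3048


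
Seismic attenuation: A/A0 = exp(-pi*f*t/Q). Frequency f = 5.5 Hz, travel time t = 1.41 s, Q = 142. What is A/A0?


pi*f*t/Q = pi*5.5*1.41/142 = 0.171571
A/A0 = exp(-0.171571) = 0.842341

0.842341


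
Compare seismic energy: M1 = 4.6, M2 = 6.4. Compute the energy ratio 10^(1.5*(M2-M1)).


M2 - M1 = 6.4 - 4.6 = 1.8
1.5 * 1.8 = 2.7
ratio = 10^2.7 = 501.19

501.19


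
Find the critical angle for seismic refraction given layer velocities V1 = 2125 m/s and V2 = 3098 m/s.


V1/V2 = 2125/3098 = 0.685926
theta_c = arcsin(0.685926) = 43.3085 degrees

43.3085


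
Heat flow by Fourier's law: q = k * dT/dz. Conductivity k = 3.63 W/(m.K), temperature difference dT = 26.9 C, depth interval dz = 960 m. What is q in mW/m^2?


q = k * dT / dz * 1000
= 3.63 * 26.9 / 960 * 1000
= 0.101716 * 1000
= 101.7156 mW/m^2

101.7156


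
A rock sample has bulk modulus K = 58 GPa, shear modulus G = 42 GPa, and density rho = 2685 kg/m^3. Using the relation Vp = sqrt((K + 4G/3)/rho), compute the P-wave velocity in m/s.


First compute the effective modulus:
K + 4G/3 = 58e9 + 4*42e9/3 = 114000000000.0 Pa
Then divide by density:
114000000000.0 / 2685 = 42458100.5587 Pa/(kg/m^3)
Take the square root:
Vp = sqrt(42458100.5587) = 6515.99 m/s

6515.99


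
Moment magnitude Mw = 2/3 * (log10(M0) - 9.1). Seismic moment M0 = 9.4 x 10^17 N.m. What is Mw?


log10(M0) = log10(9.4 x 10^17) = 17.9731
Mw = 2/3 * (17.9731 - 9.1)
= 2/3 * 8.8731
= 5.92

5.92


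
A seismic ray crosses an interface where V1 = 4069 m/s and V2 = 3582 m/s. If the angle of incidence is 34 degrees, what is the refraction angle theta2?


sin(theta1) = sin(34 deg) = 0.559193
sin(theta2) = V2/V1 * sin(theta1) = 3582/4069 * 0.559193 = 0.492266
theta2 = arcsin(0.492266) = 29.4896 degrees

29.4896


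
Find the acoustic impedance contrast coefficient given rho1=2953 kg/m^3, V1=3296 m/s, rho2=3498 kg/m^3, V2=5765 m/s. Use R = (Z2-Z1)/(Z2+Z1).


Z1 = 2953 * 3296 = 9733088
Z2 = 3498 * 5765 = 20165970
R = (20165970 - 9733088) / (20165970 + 9733088) = 10432882 / 29899058 = 0.3489

0.3489


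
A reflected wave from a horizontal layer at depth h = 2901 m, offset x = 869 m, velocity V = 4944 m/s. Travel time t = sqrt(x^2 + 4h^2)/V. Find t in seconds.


x^2 + 4h^2 = 869^2 + 4*2901^2 = 755161 + 33663204 = 34418365
sqrt(34418365) = 5866.7167
t = 5866.7167 / 4944 = 1.1866 s

1.1866


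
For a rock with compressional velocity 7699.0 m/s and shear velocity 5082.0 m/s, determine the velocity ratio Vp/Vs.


Vp/Vs = 7699.0 / 5082.0
= 1.515

1.515


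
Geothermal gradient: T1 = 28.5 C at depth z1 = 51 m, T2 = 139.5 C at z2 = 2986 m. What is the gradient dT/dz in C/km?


dT = 139.5 - 28.5 = 111.0 C
dz = 2986 - 51 = 2935 m
gradient = dT/dz * 1000 = 111.0/2935 * 1000 = 37.8194 C/km

37.8194


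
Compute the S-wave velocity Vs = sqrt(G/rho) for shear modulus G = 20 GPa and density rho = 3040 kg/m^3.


Convert G to Pa: G = 20e9 Pa
Compute G/rho = 20e9 / 3040 = 6578947.3684
Vs = sqrt(6578947.3684) = 2564.95 m/s

2564.95


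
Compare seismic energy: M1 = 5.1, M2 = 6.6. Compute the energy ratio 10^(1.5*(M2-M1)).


M2 - M1 = 6.6 - 5.1 = 1.5
1.5 * 1.5 = 2.25
ratio = 10^2.25 = 177.83

177.83


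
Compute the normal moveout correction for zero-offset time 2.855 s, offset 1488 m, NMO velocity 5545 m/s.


x/Vnmo = 1488/5545 = 0.26835
(x/Vnmo)^2 = 0.072012
t0^2 = 8.151025
sqrt(8.151025 + 0.072012) = 2.867584
dt = 2.867584 - 2.855 = 0.012584

0.012584


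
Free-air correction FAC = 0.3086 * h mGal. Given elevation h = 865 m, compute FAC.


FAC = 0.3086 * h
= 0.3086 * 865
= 266.939 mGal

266.939


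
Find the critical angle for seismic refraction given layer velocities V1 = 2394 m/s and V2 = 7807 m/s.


V1/V2 = 2394/7807 = 0.306648
theta_c = arcsin(0.306648) = 17.8573 degrees

17.8573


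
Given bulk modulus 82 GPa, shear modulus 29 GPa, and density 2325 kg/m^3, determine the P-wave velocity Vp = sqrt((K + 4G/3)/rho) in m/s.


First compute the effective modulus:
K + 4G/3 = 82e9 + 4*29e9/3 = 120666666666.67 Pa
Then divide by density:
120666666666.67 / 2325 = 51899641.5771 Pa/(kg/m^3)
Take the square root:
Vp = sqrt(51899641.5771) = 7204.14 m/s

7204.14


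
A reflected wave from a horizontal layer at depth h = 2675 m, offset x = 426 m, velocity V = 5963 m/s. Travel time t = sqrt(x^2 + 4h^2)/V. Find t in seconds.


x^2 + 4h^2 = 426^2 + 4*2675^2 = 181476 + 28622500 = 28803976
sqrt(28803976) = 5366.9336
t = 5366.9336 / 5963 = 0.9 s

0.9


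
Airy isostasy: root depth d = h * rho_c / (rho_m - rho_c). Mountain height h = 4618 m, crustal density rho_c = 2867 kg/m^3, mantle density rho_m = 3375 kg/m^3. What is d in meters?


rho_m - rho_c = 3375 - 2867 = 508
d = 4618 * 2867 / 508
= 13239806 / 508
= 26062.61 m

26062.61


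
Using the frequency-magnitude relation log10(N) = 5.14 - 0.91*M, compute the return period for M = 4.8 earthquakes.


log10(N) = 5.14 - 0.91*4.8 = 0.772
N = 10^0.772 = 5.915616
T = 1/N = 1/5.915616 = 0.169 years

0.169


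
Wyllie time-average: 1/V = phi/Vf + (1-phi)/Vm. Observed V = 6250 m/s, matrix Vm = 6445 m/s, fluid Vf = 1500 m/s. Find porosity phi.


1/V - 1/Vm = 1/6250 - 1/6445 = 4.84e-06
1/Vf - 1/Vm = 1/1500 - 1/6445 = 0.00051151
phi = 4.84e-06 / 0.00051151 = 0.0095

0.0095


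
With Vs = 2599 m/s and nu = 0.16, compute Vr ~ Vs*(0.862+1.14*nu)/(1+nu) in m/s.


Numerator factor = 0.862 + 1.14*0.16 = 1.0444
Denominator = 1 + 0.16 = 1.16
Vr = 2599 * 1.0444 / 1.16 = 2340.0 m/s

2340.0


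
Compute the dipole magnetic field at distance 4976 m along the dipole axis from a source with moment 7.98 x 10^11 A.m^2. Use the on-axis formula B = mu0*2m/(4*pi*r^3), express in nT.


m = 7.98 x 10^11 = 798000000000 A.m^2
2m = 1596000000000 A.m^2
r^3 = 4976^3 = 123208626176
B = (4pi*10^-7) * 1596000000000 / (4*pi * 123208626176) * 1e9
= 2005592.750052 / 1548285259413.65 * 1e9
= 1295.3638 nT

1295.3638


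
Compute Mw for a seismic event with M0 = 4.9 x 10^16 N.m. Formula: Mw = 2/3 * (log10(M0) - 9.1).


log10(M0) = log10(4.9 x 10^16) = 16.6902
Mw = 2/3 * (16.6902 - 9.1)
= 2/3 * 7.5902
= 5.06

5.06


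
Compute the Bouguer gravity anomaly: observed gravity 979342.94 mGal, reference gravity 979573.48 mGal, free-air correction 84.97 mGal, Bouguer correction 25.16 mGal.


BA = g_obs - g_ref + FAC - BC
= 979342.94 - 979573.48 + 84.97 - 25.16
= -170.73 mGal

-170.73


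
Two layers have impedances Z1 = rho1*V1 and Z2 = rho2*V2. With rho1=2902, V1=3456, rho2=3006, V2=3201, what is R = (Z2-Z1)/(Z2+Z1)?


Z1 = 2902 * 3456 = 10029312
Z2 = 3006 * 3201 = 9622206
R = (9622206 - 10029312) / (9622206 + 10029312) = -407106 / 19651518 = -0.0207

-0.0207


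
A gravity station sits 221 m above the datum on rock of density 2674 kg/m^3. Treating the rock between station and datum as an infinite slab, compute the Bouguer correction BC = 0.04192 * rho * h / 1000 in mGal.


BC = 0.04192 * rho * h / 1000
= 0.04192 * 2674 * 221 / 1000
= 24.7728 mGal

24.7728


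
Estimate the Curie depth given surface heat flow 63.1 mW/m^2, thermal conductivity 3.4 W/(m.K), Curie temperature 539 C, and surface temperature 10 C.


T_Curie - T_surf = 539 - 10 = 529 C
Convert q to W/m^2: 63.1 mW/m^2 = 0.0631 W/m^2
d = 529 * 3.4 / 0.0631 = 28503.96 m

28503.96


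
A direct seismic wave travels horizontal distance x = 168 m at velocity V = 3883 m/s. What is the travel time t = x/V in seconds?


t = x / V
= 168 / 3883
= 0.0433 s

0.0433


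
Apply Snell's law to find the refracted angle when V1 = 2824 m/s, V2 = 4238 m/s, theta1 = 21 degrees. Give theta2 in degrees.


sin(theta1) = sin(21 deg) = 0.358368
sin(theta2) = V2/V1 * sin(theta1) = 4238/2824 * 0.358368 = 0.537806
theta2 = arcsin(0.537806) = 32.5344 degrees

32.5344


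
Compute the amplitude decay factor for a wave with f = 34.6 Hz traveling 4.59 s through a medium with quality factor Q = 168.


pi*f*t/Q = pi*34.6*4.59/168 = 2.969815
A/A0 = exp(-2.969815) = 0.051313

0.051313


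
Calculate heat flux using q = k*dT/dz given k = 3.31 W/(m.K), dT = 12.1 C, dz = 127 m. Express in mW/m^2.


q = k * dT / dz * 1000
= 3.31 * 12.1 / 127 * 1000
= 0.315362 * 1000
= 315.3622 mW/m^2

315.3622


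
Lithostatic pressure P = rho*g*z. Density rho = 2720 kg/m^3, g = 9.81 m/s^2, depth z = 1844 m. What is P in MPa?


P = rho * g * z / 1e6
= 2720 * 9.81 * 1844 / 1e6
= 49203820.8 / 1e6
= 49.2038 MPa

49.2038


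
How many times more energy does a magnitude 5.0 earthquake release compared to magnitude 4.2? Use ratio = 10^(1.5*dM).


M2 - M1 = 5.0 - 4.2 = 0.8
1.5 * 0.8 = 1.2
ratio = 10^1.2 = 15.85

15.85


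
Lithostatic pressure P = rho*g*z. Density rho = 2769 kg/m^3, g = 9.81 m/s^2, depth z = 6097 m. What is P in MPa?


P = rho * g * z / 1e6
= 2769 * 9.81 * 6097 / 1e6
= 165618237.33 / 1e6
= 165.6182 MPa

165.6182


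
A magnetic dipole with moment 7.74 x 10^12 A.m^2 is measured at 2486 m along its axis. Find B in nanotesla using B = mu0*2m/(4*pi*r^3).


m = 7.74 x 10^12 = 7740000000000 A.m^2
2m = 15480000000000 A.m^2
r^3 = 2486^3 = 15363967256
B = (4pi*10^-7) * 15480000000000 / (4*pi * 15363967256) * 1e9
= 19452741.711028 / 193069306645.77 * 1e9
= 100755.2264 nT

100755.2264


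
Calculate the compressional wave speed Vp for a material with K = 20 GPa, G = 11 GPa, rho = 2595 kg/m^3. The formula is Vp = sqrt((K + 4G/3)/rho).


First compute the effective modulus:
K + 4G/3 = 20e9 + 4*11e9/3 = 34666666666.67 Pa
Then divide by density:
34666666666.67 / 2595 = 13359023.7636 Pa/(kg/m^3)
Take the square root:
Vp = sqrt(13359023.7636) = 3655.0 m/s

3655.0


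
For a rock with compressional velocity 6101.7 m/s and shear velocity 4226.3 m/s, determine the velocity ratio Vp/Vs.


Vp/Vs = 6101.7 / 4226.3
= 1.4437

1.4437


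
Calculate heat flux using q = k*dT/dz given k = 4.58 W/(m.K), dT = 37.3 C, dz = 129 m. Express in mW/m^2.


q = k * dT / dz * 1000
= 4.58 * 37.3 / 129 * 1000
= 1.324295 * 1000
= 1324.2946 mW/m^2

1324.2946


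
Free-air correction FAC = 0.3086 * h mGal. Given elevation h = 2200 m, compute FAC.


FAC = 0.3086 * h
= 0.3086 * 2200
= 678.92 mGal

678.92


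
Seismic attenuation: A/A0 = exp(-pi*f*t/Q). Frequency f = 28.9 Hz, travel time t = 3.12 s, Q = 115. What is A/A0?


pi*f*t/Q = pi*28.9*3.12/115 = 2.463227
A/A0 = exp(-2.463227) = 0.08516

0.08516


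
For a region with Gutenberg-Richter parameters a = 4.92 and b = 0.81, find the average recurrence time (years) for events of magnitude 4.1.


log10(N) = 4.92 - 0.81*4.1 = 1.599
N = 10^1.599 = 39.719155
T = 1/N = 1/39.719155 = 0.0252 years

0.0252


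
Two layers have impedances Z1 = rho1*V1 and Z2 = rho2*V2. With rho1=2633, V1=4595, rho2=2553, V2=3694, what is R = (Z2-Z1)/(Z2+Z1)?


Z1 = 2633 * 4595 = 12098635
Z2 = 2553 * 3694 = 9430782
R = (9430782 - 12098635) / (9430782 + 12098635) = -2667853 / 21529417 = -0.1239

-0.1239


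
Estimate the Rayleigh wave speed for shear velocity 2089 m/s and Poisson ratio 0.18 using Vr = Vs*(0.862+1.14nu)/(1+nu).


Numerator factor = 0.862 + 1.14*0.18 = 1.0672
Denominator = 1 + 0.18 = 1.18
Vr = 2089 * 1.0672 / 1.18 = 1889.31 m/s

1889.31


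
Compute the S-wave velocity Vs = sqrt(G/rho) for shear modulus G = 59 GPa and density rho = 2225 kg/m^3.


Convert G to Pa: G = 59e9 Pa
Compute G/rho = 59e9 / 2225 = 26516853.9326
Vs = sqrt(26516853.9326) = 5149.45 m/s

5149.45


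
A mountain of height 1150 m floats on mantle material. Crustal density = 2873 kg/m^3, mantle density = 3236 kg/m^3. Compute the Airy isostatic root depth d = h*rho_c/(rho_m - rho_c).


rho_m - rho_c = 3236 - 2873 = 363
d = 1150 * 2873 / 363
= 3303950 / 363
= 9101.79 m

9101.79


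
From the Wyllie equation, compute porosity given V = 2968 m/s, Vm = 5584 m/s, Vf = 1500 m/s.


1/V - 1/Vm = 1/2968 - 1/5584 = 0.00015784
1/Vf - 1/Vm = 1/1500 - 1/5584 = 0.00048758
phi = 0.00015784 / 0.00048758 = 0.3237

0.3237


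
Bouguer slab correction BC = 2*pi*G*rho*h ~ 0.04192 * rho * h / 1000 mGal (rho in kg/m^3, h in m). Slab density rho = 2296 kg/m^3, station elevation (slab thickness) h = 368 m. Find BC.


BC = 0.04192 * rho * h / 1000
= 0.04192 * 2296 * 368 / 1000
= 35.4194 mGal

35.4194


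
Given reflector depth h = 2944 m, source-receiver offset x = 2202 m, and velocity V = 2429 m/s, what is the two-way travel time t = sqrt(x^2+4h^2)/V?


x^2 + 4h^2 = 2202^2 + 4*2944^2 = 4848804 + 34668544 = 39517348
sqrt(39517348) = 6286.2825
t = 6286.2825 / 2429 = 2.588 s

2.588


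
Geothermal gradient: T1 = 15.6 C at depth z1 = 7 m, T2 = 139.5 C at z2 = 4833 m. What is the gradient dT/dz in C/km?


dT = 139.5 - 15.6 = 123.9 C
dz = 4833 - 7 = 4826 m
gradient = dT/dz * 1000 = 123.9/4826 * 1000 = 25.6734 C/km

25.6734


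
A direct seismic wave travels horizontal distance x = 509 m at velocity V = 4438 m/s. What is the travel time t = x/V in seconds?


t = x / V
= 509 / 4438
= 0.1147 s

0.1147


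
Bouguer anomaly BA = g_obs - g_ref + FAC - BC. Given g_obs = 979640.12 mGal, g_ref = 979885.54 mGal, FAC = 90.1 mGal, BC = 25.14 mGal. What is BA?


BA = g_obs - g_ref + FAC - BC
= 979640.12 - 979885.54 + 90.1 - 25.14
= -180.46 mGal

-180.46


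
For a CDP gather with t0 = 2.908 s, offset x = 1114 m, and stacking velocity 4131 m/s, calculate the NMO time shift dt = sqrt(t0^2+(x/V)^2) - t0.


x/Vnmo = 1114/4131 = 0.269668
(x/Vnmo)^2 = 0.072721
t0^2 = 8.456464
sqrt(8.456464 + 0.072721) = 2.920477
dt = 2.920477 - 2.908 = 0.012477

0.012477


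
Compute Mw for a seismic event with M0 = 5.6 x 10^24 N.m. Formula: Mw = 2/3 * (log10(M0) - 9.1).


log10(M0) = log10(5.6 x 10^24) = 24.7482
Mw = 2/3 * (24.7482 - 9.1)
= 2/3 * 15.6482
= 10.43

10.43


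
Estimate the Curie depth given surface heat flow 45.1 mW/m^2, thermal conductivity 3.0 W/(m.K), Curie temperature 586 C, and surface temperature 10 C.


T_Curie - T_surf = 586 - 10 = 576 C
Convert q to W/m^2: 45.1 mW/m^2 = 0.0451 W/m^2
d = 576 * 3.0 / 0.0451 = 38314.86 m

38314.86


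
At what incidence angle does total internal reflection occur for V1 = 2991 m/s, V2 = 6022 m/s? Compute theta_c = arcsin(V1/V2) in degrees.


V1/V2 = 2991/6022 = 0.496679
theta_c = arcsin(0.496679) = 29.7805 degrees

29.7805


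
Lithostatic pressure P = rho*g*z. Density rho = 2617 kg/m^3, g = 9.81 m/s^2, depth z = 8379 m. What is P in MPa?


P = rho * g * z / 1e6
= 2617 * 9.81 * 8379 / 1e6
= 215112139.83 / 1e6
= 215.1121 MPa

215.1121


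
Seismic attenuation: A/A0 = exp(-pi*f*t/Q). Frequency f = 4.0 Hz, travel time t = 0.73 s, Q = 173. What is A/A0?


pi*f*t/Q = pi*4.0*0.73/173 = 0.053026
A/A0 = exp(-0.053026) = 0.948356

0.948356


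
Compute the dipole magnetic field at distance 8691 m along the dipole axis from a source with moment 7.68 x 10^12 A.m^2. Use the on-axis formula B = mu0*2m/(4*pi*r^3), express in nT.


m = 7.68 x 10^12 = 7680000000000 A.m^2
2m = 15360000000000 A.m^2
r^3 = 8691^3 = 656461483371
B = (4pi*10^-7) * 15360000000000 / (4*pi * 656461483371) * 1e9
= 19301945.263656 / 8249338294091.97 * 1e9
= 2339.8174 nT

2339.8174


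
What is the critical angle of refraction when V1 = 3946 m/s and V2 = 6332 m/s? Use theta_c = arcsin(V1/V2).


V1/V2 = 3946/6332 = 0.623184
theta_c = arcsin(0.623184) = 38.549 degrees

38.549
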